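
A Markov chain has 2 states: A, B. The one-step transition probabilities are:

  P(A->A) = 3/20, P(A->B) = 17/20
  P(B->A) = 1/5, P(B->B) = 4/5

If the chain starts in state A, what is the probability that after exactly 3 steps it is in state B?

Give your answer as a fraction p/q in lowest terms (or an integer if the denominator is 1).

Answer: 6477/8000

Derivation:
Computing P^3 by repeated multiplication:
P^1 =
  A: [3/20, 17/20]
  B: [1/5, 4/5]
P^2 =
  A: [77/400, 323/400]
  B: [19/100, 81/100]
P^3 =
  A: [1523/8000, 6477/8000]
  B: [381/2000, 1619/2000]

(P^3)[A -> B] = 6477/8000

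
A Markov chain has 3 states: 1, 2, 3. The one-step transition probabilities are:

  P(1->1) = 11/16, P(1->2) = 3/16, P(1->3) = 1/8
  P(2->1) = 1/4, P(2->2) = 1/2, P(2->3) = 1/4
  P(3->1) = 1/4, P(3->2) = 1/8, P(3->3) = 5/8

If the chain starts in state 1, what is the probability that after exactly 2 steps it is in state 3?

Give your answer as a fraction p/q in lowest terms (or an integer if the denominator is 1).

Computing P^2 by repeated multiplication:
P^1 =
  1: [11/16, 3/16, 1/8]
  2: [1/4, 1/2, 1/4]
  3: [1/4, 1/8, 5/8]
P^2 =
  1: [141/256, 61/256, 27/128]
  2: [23/64, 21/64, 5/16]
  3: [23/64, 3/16, 29/64]

(P^2)[1 -> 3] = 27/128

Answer: 27/128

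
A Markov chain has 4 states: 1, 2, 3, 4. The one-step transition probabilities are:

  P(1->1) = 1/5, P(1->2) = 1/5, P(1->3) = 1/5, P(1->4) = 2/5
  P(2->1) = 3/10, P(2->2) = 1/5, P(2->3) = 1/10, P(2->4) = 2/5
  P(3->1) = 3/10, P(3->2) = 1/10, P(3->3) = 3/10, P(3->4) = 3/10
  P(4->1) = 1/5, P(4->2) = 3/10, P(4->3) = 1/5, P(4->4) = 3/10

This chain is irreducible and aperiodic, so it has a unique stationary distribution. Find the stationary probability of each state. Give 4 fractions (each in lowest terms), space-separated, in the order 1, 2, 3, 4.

The stationary distribution satisfies pi = pi * P, i.e.:
  pi_1 = 1/5*pi_1 + 3/10*pi_2 + 3/10*pi_3 + 1/5*pi_4
  pi_2 = 1/5*pi_1 + 1/5*pi_2 + 1/10*pi_3 + 3/10*pi_4
  pi_3 = 1/5*pi_1 + 1/10*pi_2 + 3/10*pi_3 + 1/5*pi_4
  pi_4 = 2/5*pi_1 + 2/5*pi_2 + 3/10*pi_3 + 3/10*pi_4
with normalization: pi_1 + pi_2 + pi_3 + pi_4 = 1.

Using the first 3 balance equations plus normalization, the linear system A*pi = b is:
  [-4/5, 3/10, 3/10, 1/5] . pi = 0
  [1/5, -4/5, 1/10, 3/10] . pi = 0
  [1/5, 1/10, -7/10, 1/5] . pi = 0
  [1, 1, 1, 1] . pi = 1

Solving yields:
  pi_1 = 118/489
  pi_2 = 35/163
  pi_3 = 97/489
  pi_4 = 169/489

Verification (pi * P):
  118/489*1/5 + 35/163*3/10 + 97/489*3/10 + 169/489*1/5 = 118/489 = pi_1  (ok)
  118/489*1/5 + 35/163*1/5 + 97/489*1/10 + 169/489*3/10 = 35/163 = pi_2  (ok)
  118/489*1/5 + 35/163*1/10 + 97/489*3/10 + 169/489*1/5 = 97/489 = pi_3  (ok)
  118/489*2/5 + 35/163*2/5 + 97/489*3/10 + 169/489*3/10 = 169/489 = pi_4  (ok)

Answer: 118/489 35/163 97/489 169/489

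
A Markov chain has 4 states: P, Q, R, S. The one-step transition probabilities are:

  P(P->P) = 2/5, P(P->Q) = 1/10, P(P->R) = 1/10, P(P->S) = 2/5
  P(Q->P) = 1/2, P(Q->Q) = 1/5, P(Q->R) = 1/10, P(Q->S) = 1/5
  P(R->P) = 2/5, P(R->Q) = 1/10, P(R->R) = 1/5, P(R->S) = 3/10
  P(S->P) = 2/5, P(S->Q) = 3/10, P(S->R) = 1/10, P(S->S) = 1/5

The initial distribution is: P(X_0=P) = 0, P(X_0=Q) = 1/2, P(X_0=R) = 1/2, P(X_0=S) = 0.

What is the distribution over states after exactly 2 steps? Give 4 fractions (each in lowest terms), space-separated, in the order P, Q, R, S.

Propagating the distribution step by step (d_{t+1} = d_t * P):
d_0 = (P=0, Q=1/2, R=1/2, S=0)
  d_1[P] = 0*2/5 + 1/2*1/2 + 1/2*2/5 + 0*2/5 = 9/20
  d_1[Q] = 0*1/10 + 1/2*1/5 + 1/2*1/10 + 0*3/10 = 3/20
  d_1[R] = 0*1/10 + 1/2*1/10 + 1/2*1/5 + 0*1/10 = 3/20
  d_1[S] = 0*2/5 + 1/2*1/5 + 1/2*3/10 + 0*1/5 = 1/4
d_1 = (P=9/20, Q=3/20, R=3/20, S=1/4)
  d_2[P] = 9/20*2/5 + 3/20*1/2 + 3/20*2/5 + 1/4*2/5 = 83/200
  d_2[Q] = 9/20*1/10 + 3/20*1/5 + 3/20*1/10 + 1/4*3/10 = 33/200
  d_2[R] = 9/20*1/10 + 3/20*1/10 + 3/20*1/5 + 1/4*1/10 = 23/200
  d_2[S] = 9/20*2/5 + 3/20*1/5 + 3/20*3/10 + 1/4*1/5 = 61/200
d_2 = (P=83/200, Q=33/200, R=23/200, S=61/200)

Answer: 83/200 33/200 23/200 61/200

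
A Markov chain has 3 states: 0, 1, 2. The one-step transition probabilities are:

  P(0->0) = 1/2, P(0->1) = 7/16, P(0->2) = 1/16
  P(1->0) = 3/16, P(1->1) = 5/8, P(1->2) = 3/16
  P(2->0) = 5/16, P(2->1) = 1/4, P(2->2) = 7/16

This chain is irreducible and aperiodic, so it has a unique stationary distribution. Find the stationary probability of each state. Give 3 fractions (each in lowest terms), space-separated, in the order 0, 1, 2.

Answer: 21/68 67/136 27/136

Derivation:
The stationary distribution satisfies pi = pi * P, i.e.:
  pi_0 = 1/2*pi_0 + 3/16*pi_1 + 5/16*pi_2
  pi_1 = 7/16*pi_0 + 5/8*pi_1 + 1/4*pi_2
  pi_2 = 1/16*pi_0 + 3/16*pi_1 + 7/16*pi_2
with normalization: pi_0 + pi_1 + pi_2 = 1.

Using the first 2 balance equations plus normalization, the linear system A*pi = b is:
  [-1/2, 3/16, 5/16] . pi = 0
  [7/16, -3/8, 1/4] . pi = 0
  [1, 1, 1] . pi = 1

Solving yields:
  pi_0 = 21/68
  pi_1 = 67/136
  pi_2 = 27/136

Verification (pi * P):
  21/68*1/2 + 67/136*3/16 + 27/136*5/16 = 21/68 = pi_0  (ok)
  21/68*7/16 + 67/136*5/8 + 27/136*1/4 = 67/136 = pi_1  (ok)
  21/68*1/16 + 67/136*3/16 + 27/136*7/16 = 27/136 = pi_2  (ok)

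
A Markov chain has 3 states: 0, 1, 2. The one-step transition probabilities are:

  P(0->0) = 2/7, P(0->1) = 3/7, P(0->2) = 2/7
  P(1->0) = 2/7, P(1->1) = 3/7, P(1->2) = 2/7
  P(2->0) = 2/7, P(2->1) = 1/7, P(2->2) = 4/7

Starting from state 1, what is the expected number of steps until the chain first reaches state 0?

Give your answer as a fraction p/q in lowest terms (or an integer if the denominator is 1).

Let h_i = expected steps to first reach 0 from state i.
Boundary: h_0 = 0.
First-step equations for the other states:
  h_1 = 1 + 2/7*h_0 + 3/7*h_1 + 2/7*h_2
  h_2 = 1 + 2/7*h_0 + 1/7*h_1 + 4/7*h_2

Substituting h_0 = 0 and rearranging gives the linear system (I - Q) h = 1:
  [4/7, -2/7] . (h_1, h_2) = 1
  [-1/7, 3/7] . (h_1, h_2) = 1

Solving yields:
  h_1 = 7/2
  h_2 = 7/2

Starting state is 1, so the expected hitting time is h_1 = 7/2.

Answer: 7/2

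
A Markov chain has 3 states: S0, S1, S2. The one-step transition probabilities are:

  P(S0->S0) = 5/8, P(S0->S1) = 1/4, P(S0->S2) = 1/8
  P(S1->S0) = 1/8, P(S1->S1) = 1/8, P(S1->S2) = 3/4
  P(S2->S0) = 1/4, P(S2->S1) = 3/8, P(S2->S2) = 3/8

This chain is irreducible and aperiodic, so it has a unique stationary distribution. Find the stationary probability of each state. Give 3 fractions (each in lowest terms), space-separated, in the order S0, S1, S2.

Answer: 17/49 13/49 19/49

Derivation:
The stationary distribution satisfies pi = pi * P, i.e.:
  pi_S0 = 5/8*pi_S0 + 1/8*pi_S1 + 1/4*pi_S2
  pi_S1 = 1/4*pi_S0 + 1/8*pi_S1 + 3/8*pi_S2
  pi_S2 = 1/8*pi_S0 + 3/4*pi_S1 + 3/8*pi_S2
with normalization: pi_S0 + pi_S1 + pi_S2 = 1.

Using the first 2 balance equations plus normalization, the linear system A*pi = b is:
  [-3/8, 1/8, 1/4] . pi = 0
  [1/4, -7/8, 3/8] . pi = 0
  [1, 1, 1] . pi = 1

Solving yields:
  pi_S0 = 17/49
  pi_S1 = 13/49
  pi_S2 = 19/49

Verification (pi * P):
  17/49*5/8 + 13/49*1/8 + 19/49*1/4 = 17/49 = pi_S0  (ok)
  17/49*1/4 + 13/49*1/8 + 19/49*3/8 = 13/49 = pi_S1  (ok)
  17/49*1/8 + 13/49*3/4 + 19/49*3/8 = 19/49 = pi_S2  (ok)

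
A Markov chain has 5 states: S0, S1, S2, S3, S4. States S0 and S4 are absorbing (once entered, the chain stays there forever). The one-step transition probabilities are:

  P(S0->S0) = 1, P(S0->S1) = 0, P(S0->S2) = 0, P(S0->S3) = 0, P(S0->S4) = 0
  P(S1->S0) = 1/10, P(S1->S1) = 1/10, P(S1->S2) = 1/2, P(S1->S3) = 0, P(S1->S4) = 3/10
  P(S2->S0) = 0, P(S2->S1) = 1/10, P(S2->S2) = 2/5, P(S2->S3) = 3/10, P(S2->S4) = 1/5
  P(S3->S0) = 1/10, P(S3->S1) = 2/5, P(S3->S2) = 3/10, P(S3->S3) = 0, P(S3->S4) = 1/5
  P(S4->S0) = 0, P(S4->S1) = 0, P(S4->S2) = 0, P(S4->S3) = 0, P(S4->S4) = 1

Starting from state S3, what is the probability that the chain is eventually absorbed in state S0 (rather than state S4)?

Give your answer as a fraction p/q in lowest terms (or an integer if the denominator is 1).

Answer: 76/349

Derivation:
Let a_i = P(absorbed in S0 | start in state i).
Boundary conditions: a_S0 = 1, a_S4 = 0.
For each transient state i, a_i = sum_j P(i->j) * a_j:
  a_S1 = 1/10*a_S0 + 1/10*a_S1 + 1/2*a_S2 + 0*a_S3 + 3/10*a_S4
  a_S2 = 0*a_S0 + 1/10*a_S1 + 2/5*a_S2 + 3/10*a_S3 + 1/5*a_S4
  a_S3 = 1/10*a_S0 + 2/5*a_S1 + 3/10*a_S2 + 0*a_S3 + 1/5*a_S4

Substituting a_S0 = 1 and a_S4 = 0, rearrange to (I - Q) a = r where r[i] = P(i -> S0):
  [9/10, -1/2, 0] . (a_S1, a_S2, a_S3) = 1/10
  [-1/10, 3/5, -3/10] . (a_S1, a_S2, a_S3) = 0
  [-2/5, -3/10, 1] . (a_S1, a_S2, a_S3) = 1/10

Solving yields:
  a_S1 = 66/349
  a_S2 = 49/349
  a_S3 = 76/349

Starting state is S3, so the absorption probability is a_S3 = 76/349.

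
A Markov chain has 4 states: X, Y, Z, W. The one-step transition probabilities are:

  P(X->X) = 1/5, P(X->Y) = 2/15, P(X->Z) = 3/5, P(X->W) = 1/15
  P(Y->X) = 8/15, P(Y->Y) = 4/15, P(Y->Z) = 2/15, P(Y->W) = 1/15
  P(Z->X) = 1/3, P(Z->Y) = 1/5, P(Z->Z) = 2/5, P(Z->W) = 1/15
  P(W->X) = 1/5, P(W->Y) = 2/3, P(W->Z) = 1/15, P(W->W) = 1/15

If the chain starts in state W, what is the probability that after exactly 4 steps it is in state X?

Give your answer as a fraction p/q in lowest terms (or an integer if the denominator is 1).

Computing P^4 by repeated multiplication:
P^1 =
  X: [1/5, 2/15, 3/5, 1/15]
  Y: [8/15, 4/15, 2/15, 1/15]
  Z: [1/3, 1/5, 2/5, 1/15]
  W: [1/5, 2/3, 1/15, 1/15]
P^2 =
  X: [73/225, 17/75, 86/225, 1/15]
  Y: [23/75, 16/75, 31/75, 1/15]
  Z: [8/25, 2/9, 88/225, 1/15]
  W: [97/225, 59/225, 6/25, 1/15]
P^3 =
  X: [1102/3375, 758/3375, 86/225, 1/15]
  Y: [367/1125, 253/1125, 86/225, 1/15]
  Z: [367/1125, 758/3375, 1291/3375, 1/15]
  W: [1078/3375, 742/3375, 266/675, 1/15]
P^4 =
  X: [3299/10125, 11356/50625, 19399/50625, 1/15]
  Y: [44/135, 1262/5625, 6464/16875, 1/15]
  Z: [611/1875, 11357/50625, 19396/50625, 1/15]
  W: [3299/10125, 3788/16875, 19391/50625, 1/15]

(P^4)[W -> X] = 3299/10125

Answer: 3299/10125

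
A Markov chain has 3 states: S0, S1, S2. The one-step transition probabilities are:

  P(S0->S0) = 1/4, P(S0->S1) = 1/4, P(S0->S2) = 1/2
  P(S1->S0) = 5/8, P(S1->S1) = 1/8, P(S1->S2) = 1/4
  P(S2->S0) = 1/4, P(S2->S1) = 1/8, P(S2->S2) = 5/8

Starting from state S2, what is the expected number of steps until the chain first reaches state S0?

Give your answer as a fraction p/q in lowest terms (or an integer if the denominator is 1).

Let h_i = expected steps to first reach S0 from state i.
Boundary: h_S0 = 0.
First-step equations for the other states:
  h_S1 = 1 + 5/8*h_S0 + 1/8*h_S1 + 1/4*h_S2
  h_S2 = 1 + 1/4*h_S0 + 1/8*h_S1 + 5/8*h_S2

Substituting h_S0 = 0 and rearranging gives the linear system (I - Q) h = 1:
  [7/8, -1/4] . (h_S1, h_S2) = 1
  [-1/8, 3/8] . (h_S1, h_S2) = 1

Solving yields:
  h_S1 = 40/19
  h_S2 = 64/19

Starting state is S2, so the expected hitting time is h_S2 = 64/19.

Answer: 64/19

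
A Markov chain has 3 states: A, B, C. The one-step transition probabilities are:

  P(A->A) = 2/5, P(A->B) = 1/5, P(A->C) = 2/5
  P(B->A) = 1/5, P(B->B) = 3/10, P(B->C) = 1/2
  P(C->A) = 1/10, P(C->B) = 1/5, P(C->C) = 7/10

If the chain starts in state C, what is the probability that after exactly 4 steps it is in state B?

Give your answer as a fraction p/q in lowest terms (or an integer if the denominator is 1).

Answer: 1111/5000

Derivation:
Computing P^4 by repeated multiplication:
P^1 =
  A: [2/5, 1/5, 2/5]
  B: [1/5, 3/10, 1/2]
  C: [1/10, 1/5, 7/10]
P^2 =
  A: [6/25, 11/50, 27/50]
  B: [19/100, 23/100, 29/50]
  C: [3/20, 11/50, 63/100]
P^3 =
  A: [97/500, 111/500, 73/125]
  B: [9/50, 223/1000, 597/1000]
  C: [167/1000, 111/500, 611/1000]
P^4 =
  A: [451/2500, 1111/5000, 2987/5000]
  B: [1763/10000, 2223/10000, 3007/5000]
  C: [1723/10000, 1111/5000, 1211/2000]

(P^4)[C -> B] = 1111/5000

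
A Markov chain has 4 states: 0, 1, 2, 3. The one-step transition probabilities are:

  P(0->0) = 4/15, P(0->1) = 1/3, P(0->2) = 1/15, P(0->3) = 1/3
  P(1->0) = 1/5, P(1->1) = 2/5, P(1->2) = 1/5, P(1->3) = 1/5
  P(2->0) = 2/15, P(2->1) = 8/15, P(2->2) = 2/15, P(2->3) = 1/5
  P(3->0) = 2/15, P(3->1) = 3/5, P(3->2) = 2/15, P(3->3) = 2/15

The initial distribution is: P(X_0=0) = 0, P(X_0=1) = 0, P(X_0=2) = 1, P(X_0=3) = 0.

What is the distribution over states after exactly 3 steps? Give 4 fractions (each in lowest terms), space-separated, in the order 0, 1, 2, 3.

Answer: 127/675 506/1125 509/3375 713/3375

Derivation:
Propagating the distribution step by step (d_{t+1} = d_t * P):
d_0 = (0=0, 1=0, 2=1, 3=0)
  d_1[0] = 0*4/15 + 0*1/5 + 1*2/15 + 0*2/15 = 2/15
  d_1[1] = 0*1/3 + 0*2/5 + 1*8/15 + 0*3/5 = 8/15
  d_1[2] = 0*1/15 + 0*1/5 + 1*2/15 + 0*2/15 = 2/15
  d_1[3] = 0*1/3 + 0*1/5 + 1*1/5 + 0*2/15 = 1/5
d_1 = (0=2/15, 1=8/15, 2=2/15, 3=1/5)
  d_2[0] = 2/15*4/15 + 8/15*1/5 + 2/15*2/15 + 1/5*2/15 = 14/75
  d_2[1] = 2/15*1/3 + 8/15*2/5 + 2/15*8/15 + 1/5*3/5 = 101/225
  d_2[2] = 2/15*1/15 + 8/15*1/5 + 2/15*2/15 + 1/5*2/15 = 4/25
  d_2[3] = 2/15*1/3 + 8/15*1/5 + 2/15*1/5 + 1/5*2/15 = 46/225
d_2 = (0=14/75, 1=101/225, 2=4/25, 3=46/225)
  d_3[0] = 14/75*4/15 + 101/225*1/5 + 4/25*2/15 + 46/225*2/15 = 127/675
  d_3[1] = 14/75*1/3 + 101/225*2/5 + 4/25*8/15 + 46/225*3/5 = 506/1125
  d_3[2] = 14/75*1/15 + 101/225*1/5 + 4/25*2/15 + 46/225*2/15 = 509/3375
  d_3[3] = 14/75*1/3 + 101/225*1/5 + 4/25*1/5 + 46/225*2/15 = 713/3375
d_3 = (0=127/675, 1=506/1125, 2=509/3375, 3=713/3375)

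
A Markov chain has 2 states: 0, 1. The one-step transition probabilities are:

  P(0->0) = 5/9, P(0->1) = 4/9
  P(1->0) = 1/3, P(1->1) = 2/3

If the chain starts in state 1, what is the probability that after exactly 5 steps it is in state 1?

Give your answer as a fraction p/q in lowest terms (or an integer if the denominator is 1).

Computing P^5 by repeated multiplication:
P^1 =
  0: [5/9, 4/9]
  1: [1/3, 2/3]
P^2 =
  0: [37/81, 44/81]
  1: [11/27, 16/27]
P^3 =
  0: [317/729, 412/729]
  1: [103/243, 140/243]
P^4 =
  0: [2821/6561, 3740/6561]
  1: [935/2187, 1252/2187]
P^5 =
  0: [25325/59049, 33724/59049]
  1: [8431/19683, 11252/19683]

(P^5)[1 -> 1] = 11252/19683

Answer: 11252/19683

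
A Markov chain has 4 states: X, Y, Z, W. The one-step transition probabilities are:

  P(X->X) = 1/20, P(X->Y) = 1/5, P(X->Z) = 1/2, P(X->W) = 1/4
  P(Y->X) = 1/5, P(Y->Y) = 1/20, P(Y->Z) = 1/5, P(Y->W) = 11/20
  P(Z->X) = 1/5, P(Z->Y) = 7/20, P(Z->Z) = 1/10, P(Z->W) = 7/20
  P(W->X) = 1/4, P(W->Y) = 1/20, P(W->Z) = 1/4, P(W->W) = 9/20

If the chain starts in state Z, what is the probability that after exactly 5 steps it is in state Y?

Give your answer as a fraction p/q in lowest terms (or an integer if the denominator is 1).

Answer: 494269/3200000

Derivation:
Computing P^5 by repeated multiplication:
P^1 =
  X: [1/20, 1/5, 1/2, 1/4]
  Y: [1/5, 1/20, 1/5, 11/20]
  Z: [1/5, 7/20, 1/10, 7/20]
  W: [1/4, 1/20, 1/4, 9/20]
P^2 =
  X: [41/200, 83/400, 71/400, 41/100]
  Y: [79/400, 7/50, 107/400, 79/200]
  Z: [3/16, 11/100, 107/400, 87/200]
  W: [37/200, 13/80, 109/400, 19/50]
P^3 =
  X: [759/4000, 67/500, 1057/4000, 103/250]
  Y: [1521/8000, 1279/8000, 1009/4000, 1591/4000]
  Z: [1549/8000, 1267/8000, 201/800, 1587/4000]
  W: [153/800, 319/2000, 989/4000, 201/500]
P^4 =
  X: [15371/80000, 12619/80000, 2511/10000, 15961/40000]
  Y: [30619/160000, 24671/160000, 2517/10000, 32219/80000]
  Z: [30527/160000, 24707/160000, 158/625, 32159/80000]
  W: [15313/80000, 12229/80000, 1011/4000, 16119/40000]
P^5 =
  X: [305809/1600000, 246641/1600000, 100993/400000, 321789/800000]
  Y: [612581/3200000, 493489/3200000, 100951/400000, 643161/1600000]
  Z: [612737/3200000, 494269/3200000, 100823/400000, 128641/320000]
  W: [306299/1600000, 247259/1600000, 100919/400000, 321383/800000]

(P^5)[Z -> Y] = 494269/3200000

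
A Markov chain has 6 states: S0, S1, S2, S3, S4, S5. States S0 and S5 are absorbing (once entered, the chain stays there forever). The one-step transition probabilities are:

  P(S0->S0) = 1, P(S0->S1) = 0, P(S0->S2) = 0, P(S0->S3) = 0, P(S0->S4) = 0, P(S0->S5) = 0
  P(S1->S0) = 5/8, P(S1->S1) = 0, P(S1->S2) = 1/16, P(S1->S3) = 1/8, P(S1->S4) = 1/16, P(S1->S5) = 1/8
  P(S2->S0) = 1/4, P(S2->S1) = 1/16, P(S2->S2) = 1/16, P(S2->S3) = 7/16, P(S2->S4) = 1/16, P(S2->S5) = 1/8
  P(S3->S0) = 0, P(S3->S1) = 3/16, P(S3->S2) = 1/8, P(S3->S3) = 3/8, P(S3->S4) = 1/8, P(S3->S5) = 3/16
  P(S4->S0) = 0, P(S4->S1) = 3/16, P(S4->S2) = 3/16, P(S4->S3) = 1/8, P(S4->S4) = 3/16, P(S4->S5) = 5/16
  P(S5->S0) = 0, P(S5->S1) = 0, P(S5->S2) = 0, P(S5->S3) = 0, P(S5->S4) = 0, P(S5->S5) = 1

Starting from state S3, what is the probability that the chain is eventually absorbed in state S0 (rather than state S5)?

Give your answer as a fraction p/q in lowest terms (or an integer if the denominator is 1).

Let a_i = P(absorbed in S0 | start in state i).
Boundary conditions: a_S0 = 1, a_S5 = 0.
For each transient state i, a_i = sum_j P(i->j) * a_j:
  a_S1 = 5/8*a_S0 + 0*a_S1 + 1/16*a_S2 + 1/8*a_S3 + 1/16*a_S4 + 1/8*a_S5
  a_S2 = 1/4*a_S0 + 1/16*a_S1 + 1/16*a_S2 + 7/16*a_S3 + 1/16*a_S4 + 1/8*a_S5
  a_S3 = 0*a_S0 + 3/16*a_S1 + 1/8*a_S2 + 3/8*a_S3 + 1/8*a_S4 + 3/16*a_S5
  a_S4 = 0*a_S0 + 3/16*a_S1 + 3/16*a_S2 + 1/8*a_S3 + 3/16*a_S4 + 5/16*a_S5

Substituting a_S0 = 1 and a_S5 = 0, rearrange to (I - Q) a = r where r[i] = P(i -> S0):
  [1, -1/16, -1/8, -1/16] . (a_S1, a_S2, a_S3, a_S4) = 5/8
  [-1/16, 15/16, -7/16, -1/16] . (a_S1, a_S2, a_S3, a_S4) = 1/4
  [-3/16, -1/8, 5/8, -1/8] . (a_S1, a_S2, a_S3, a_S4) = 0
  [-3/16, -3/16, -1/8, 13/16] . (a_S1, a_S2, a_S3, a_S4) = 0

Solving yields:
  a_S1 = 1076/1477
  a_S2 = 6165/11816
  a_S3 = 580/1477
  a_S4 = 589/1688

Starting state is S3, so the absorption probability is a_S3 = 580/1477.

Answer: 580/1477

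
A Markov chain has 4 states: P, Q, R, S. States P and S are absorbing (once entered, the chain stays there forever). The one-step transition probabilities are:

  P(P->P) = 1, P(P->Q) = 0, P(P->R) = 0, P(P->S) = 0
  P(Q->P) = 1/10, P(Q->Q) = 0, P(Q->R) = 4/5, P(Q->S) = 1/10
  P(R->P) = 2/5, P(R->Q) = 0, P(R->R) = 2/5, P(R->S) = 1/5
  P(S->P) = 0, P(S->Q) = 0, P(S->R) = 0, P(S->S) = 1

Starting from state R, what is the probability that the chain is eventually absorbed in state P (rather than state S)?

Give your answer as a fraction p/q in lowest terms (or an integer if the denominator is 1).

Answer: 2/3

Derivation:
Let a_i = P(absorbed in P | start in state i).
Boundary conditions: a_P = 1, a_S = 0.
For each transient state i, a_i = sum_j P(i->j) * a_j:
  a_Q = 1/10*a_P + 0*a_Q + 4/5*a_R + 1/10*a_S
  a_R = 2/5*a_P + 0*a_Q + 2/5*a_R + 1/5*a_S

Substituting a_P = 1 and a_S = 0, rearrange to (I - Q) a = r where r[i] = P(i -> P):
  [1, -4/5] . (a_Q, a_R) = 1/10
  [0, 3/5] . (a_Q, a_R) = 2/5

Solving yields:
  a_Q = 19/30
  a_R = 2/3

Starting state is R, so the absorption probability is a_R = 2/3.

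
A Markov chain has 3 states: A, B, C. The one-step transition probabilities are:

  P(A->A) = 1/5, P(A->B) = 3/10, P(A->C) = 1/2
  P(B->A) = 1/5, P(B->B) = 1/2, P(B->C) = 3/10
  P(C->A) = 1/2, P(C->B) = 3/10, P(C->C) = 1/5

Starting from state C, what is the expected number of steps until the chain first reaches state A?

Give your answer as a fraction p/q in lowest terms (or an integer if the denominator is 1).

Answer: 80/31

Derivation:
Let h_i = expected steps to first reach A from state i.
Boundary: h_A = 0.
First-step equations for the other states:
  h_B = 1 + 1/5*h_A + 1/2*h_B + 3/10*h_C
  h_C = 1 + 1/2*h_A + 3/10*h_B + 1/5*h_C

Substituting h_A = 0 and rearranging gives the linear system (I - Q) h = 1:
  [1/2, -3/10] . (h_B, h_C) = 1
  [-3/10, 4/5] . (h_B, h_C) = 1

Solving yields:
  h_B = 110/31
  h_C = 80/31

Starting state is C, so the expected hitting time is h_C = 80/31.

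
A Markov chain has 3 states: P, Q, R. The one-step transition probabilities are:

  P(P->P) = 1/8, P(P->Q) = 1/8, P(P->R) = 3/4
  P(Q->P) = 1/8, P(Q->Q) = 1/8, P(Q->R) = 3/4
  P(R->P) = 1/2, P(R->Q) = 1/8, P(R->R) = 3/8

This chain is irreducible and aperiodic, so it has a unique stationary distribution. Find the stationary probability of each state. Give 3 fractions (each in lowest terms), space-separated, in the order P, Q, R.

Answer: 29/88 1/8 6/11

Derivation:
The stationary distribution satisfies pi = pi * P, i.e.:
  pi_P = 1/8*pi_P + 1/8*pi_Q + 1/2*pi_R
  pi_Q = 1/8*pi_P + 1/8*pi_Q + 1/8*pi_R
  pi_R = 3/4*pi_P + 3/4*pi_Q + 3/8*pi_R
with normalization: pi_P + pi_Q + pi_R = 1.

Using the first 2 balance equations plus normalization, the linear system A*pi = b is:
  [-7/8, 1/8, 1/2] . pi = 0
  [1/8, -7/8, 1/8] . pi = 0
  [1, 1, 1] . pi = 1

Solving yields:
  pi_P = 29/88
  pi_Q = 1/8
  pi_R = 6/11

Verification (pi * P):
  29/88*1/8 + 1/8*1/8 + 6/11*1/2 = 29/88 = pi_P  (ok)
  29/88*1/8 + 1/8*1/8 + 6/11*1/8 = 1/8 = pi_Q  (ok)
  29/88*3/4 + 1/8*3/4 + 6/11*3/8 = 6/11 = pi_R  (ok)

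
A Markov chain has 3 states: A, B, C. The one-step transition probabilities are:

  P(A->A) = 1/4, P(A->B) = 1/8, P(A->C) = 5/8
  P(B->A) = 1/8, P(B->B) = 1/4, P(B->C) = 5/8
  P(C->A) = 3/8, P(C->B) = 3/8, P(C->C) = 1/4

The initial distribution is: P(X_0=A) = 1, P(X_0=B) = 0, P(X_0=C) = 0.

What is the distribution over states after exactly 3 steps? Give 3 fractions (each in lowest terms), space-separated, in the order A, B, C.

Propagating the distribution step by step (d_{t+1} = d_t * P):
d_0 = (A=1, B=0, C=0)
  d_1[A] = 1*1/4 + 0*1/8 + 0*3/8 = 1/4
  d_1[B] = 1*1/8 + 0*1/4 + 0*3/8 = 1/8
  d_1[C] = 1*5/8 + 0*5/8 + 0*1/4 = 5/8
d_1 = (A=1/4, B=1/8, C=5/8)
  d_2[A] = 1/4*1/4 + 1/8*1/8 + 5/8*3/8 = 5/16
  d_2[B] = 1/4*1/8 + 1/8*1/4 + 5/8*3/8 = 19/64
  d_2[C] = 1/4*5/8 + 1/8*5/8 + 5/8*1/4 = 25/64
d_2 = (A=5/16, B=19/64, C=25/64)
  d_3[A] = 5/16*1/4 + 19/64*1/8 + 25/64*3/8 = 67/256
  d_3[B] = 5/16*1/8 + 19/64*1/4 + 25/64*3/8 = 133/512
  d_3[C] = 5/16*5/8 + 19/64*5/8 + 25/64*1/4 = 245/512
d_3 = (A=67/256, B=133/512, C=245/512)

Answer: 67/256 133/512 245/512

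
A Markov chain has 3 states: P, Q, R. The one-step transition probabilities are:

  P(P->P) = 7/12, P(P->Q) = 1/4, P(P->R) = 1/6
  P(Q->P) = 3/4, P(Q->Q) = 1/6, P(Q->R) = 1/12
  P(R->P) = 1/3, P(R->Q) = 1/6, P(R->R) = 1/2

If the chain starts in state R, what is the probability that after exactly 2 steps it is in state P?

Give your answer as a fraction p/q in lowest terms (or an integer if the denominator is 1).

Answer: 35/72

Derivation:
Computing P^2 by repeated multiplication:
P^1 =
  P: [7/12, 1/4, 1/6]
  Q: [3/4, 1/6, 1/12]
  R: [1/3, 1/6, 1/2]
P^2 =
  P: [7/12, 31/144, 29/144]
  Q: [85/144, 11/48, 13/72]
  R: [35/72, 7/36, 23/72]

(P^2)[R -> P] = 35/72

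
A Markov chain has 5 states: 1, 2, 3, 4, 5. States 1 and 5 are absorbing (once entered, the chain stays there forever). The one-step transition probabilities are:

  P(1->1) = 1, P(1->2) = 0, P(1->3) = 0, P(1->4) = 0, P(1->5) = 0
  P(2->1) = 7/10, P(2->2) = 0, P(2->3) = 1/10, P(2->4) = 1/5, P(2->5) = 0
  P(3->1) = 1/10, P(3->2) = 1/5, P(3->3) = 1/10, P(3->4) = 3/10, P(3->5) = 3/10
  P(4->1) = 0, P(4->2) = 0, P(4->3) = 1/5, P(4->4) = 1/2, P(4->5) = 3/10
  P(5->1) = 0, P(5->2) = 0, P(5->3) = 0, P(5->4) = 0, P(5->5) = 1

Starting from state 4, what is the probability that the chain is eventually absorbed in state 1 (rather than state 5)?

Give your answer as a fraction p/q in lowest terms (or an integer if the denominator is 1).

Answer: 4/31

Derivation:
Let a_i = P(absorbed in 1 | start in state i).
Boundary conditions: a_1 = 1, a_5 = 0.
For each transient state i, a_i = sum_j P(i->j) * a_j:
  a_2 = 7/10*a_1 + 0*a_2 + 1/10*a_3 + 1/5*a_4 + 0*a_5
  a_3 = 1/10*a_1 + 1/5*a_2 + 1/10*a_3 + 3/10*a_4 + 3/10*a_5
  a_4 = 0*a_1 + 0*a_2 + 1/5*a_3 + 1/2*a_4 + 3/10*a_5

Substituting a_1 = 1 and a_5 = 0, rearrange to (I - Q) a = r where r[i] = P(i -> 1):
  [1, -1/10, -1/5] . (a_2, a_3, a_4) = 7/10
  [-1/5, 9/10, -3/10] . (a_2, a_3, a_4) = 1/10
  [0, -1/5, 1/2] . (a_2, a_3, a_4) = 0

Solving yields:
  a_2 = 47/62
  a_3 = 10/31
  a_4 = 4/31

Starting state is 4, so the absorption probability is a_4 = 4/31.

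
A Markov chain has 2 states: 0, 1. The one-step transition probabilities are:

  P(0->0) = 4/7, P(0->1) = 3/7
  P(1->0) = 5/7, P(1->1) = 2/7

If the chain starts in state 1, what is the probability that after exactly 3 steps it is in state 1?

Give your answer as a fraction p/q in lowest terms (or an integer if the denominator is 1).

Computing P^3 by repeated multiplication:
P^1 =
  0: [4/7, 3/7]
  1: [5/7, 2/7]
P^2 =
  0: [31/49, 18/49]
  1: [30/49, 19/49]
P^3 =
  0: [214/343, 129/343]
  1: [215/343, 128/343]

(P^3)[1 -> 1] = 128/343

Answer: 128/343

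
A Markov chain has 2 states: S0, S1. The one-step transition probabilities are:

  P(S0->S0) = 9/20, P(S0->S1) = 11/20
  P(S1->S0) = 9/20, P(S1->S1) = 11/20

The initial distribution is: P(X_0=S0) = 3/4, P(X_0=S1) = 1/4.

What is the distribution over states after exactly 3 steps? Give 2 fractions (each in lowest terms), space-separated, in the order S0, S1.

Propagating the distribution step by step (d_{t+1} = d_t * P):
d_0 = (S0=3/4, S1=1/4)
  d_1[S0] = 3/4*9/20 + 1/4*9/20 = 9/20
  d_1[S1] = 3/4*11/20 + 1/4*11/20 = 11/20
d_1 = (S0=9/20, S1=11/20)
  d_2[S0] = 9/20*9/20 + 11/20*9/20 = 9/20
  d_2[S1] = 9/20*11/20 + 11/20*11/20 = 11/20
d_2 = (S0=9/20, S1=11/20)
  d_3[S0] = 9/20*9/20 + 11/20*9/20 = 9/20
  d_3[S1] = 9/20*11/20 + 11/20*11/20 = 11/20
d_3 = (S0=9/20, S1=11/20)

Answer: 9/20 11/20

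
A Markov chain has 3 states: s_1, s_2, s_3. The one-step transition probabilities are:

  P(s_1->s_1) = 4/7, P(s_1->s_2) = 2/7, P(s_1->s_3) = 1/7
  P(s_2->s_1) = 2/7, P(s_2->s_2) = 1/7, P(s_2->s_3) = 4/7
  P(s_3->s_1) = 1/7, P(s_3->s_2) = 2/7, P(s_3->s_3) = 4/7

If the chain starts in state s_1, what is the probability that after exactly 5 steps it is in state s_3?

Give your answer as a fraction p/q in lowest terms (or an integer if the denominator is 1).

Answer: 7201/16807

Derivation:
Computing P^5 by repeated multiplication:
P^1 =
  s_1: [4/7, 2/7, 1/7]
  s_2: [2/7, 1/7, 4/7]
  s_3: [1/7, 2/7, 4/7]
P^2 =
  s_1: [3/7, 12/49, 16/49]
  s_2: [2/7, 13/49, 22/49]
  s_3: [12/49, 12/49, 25/49]
P^3 =
  s_1: [124/343, 86/343, 19/49]
  s_2: [104/343, 85/343, 22/49]
  s_3: [97/343, 86/343, 160/343]
P^4 =
  s_1: [801/2401, 600/2401, 1000/2401]
  s_2: [740/2401, 601/2401, 1060/2401]
  s_3: [720/2401, 600/2401, 1081/2401]
P^5 =
  s_1: [772/2401, 4202/16807, 7201/16807]
  s_2: [746/2401, 4201/16807, 7384/16807]
  s_3: [5161/16807, 4202/16807, 7444/16807]

(P^5)[s_1 -> s_3] = 7201/16807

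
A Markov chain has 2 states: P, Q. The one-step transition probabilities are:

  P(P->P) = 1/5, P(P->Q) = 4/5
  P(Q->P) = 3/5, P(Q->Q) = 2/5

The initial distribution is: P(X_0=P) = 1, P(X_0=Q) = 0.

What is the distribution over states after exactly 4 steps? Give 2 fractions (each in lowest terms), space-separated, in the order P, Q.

Propagating the distribution step by step (d_{t+1} = d_t * P):
d_0 = (P=1, Q=0)
  d_1[P] = 1*1/5 + 0*3/5 = 1/5
  d_1[Q] = 1*4/5 + 0*2/5 = 4/5
d_1 = (P=1/5, Q=4/5)
  d_2[P] = 1/5*1/5 + 4/5*3/5 = 13/25
  d_2[Q] = 1/5*4/5 + 4/5*2/5 = 12/25
d_2 = (P=13/25, Q=12/25)
  d_3[P] = 13/25*1/5 + 12/25*3/5 = 49/125
  d_3[Q] = 13/25*4/5 + 12/25*2/5 = 76/125
d_3 = (P=49/125, Q=76/125)
  d_4[P] = 49/125*1/5 + 76/125*3/5 = 277/625
  d_4[Q] = 49/125*4/5 + 76/125*2/5 = 348/625
d_4 = (P=277/625, Q=348/625)

Answer: 277/625 348/625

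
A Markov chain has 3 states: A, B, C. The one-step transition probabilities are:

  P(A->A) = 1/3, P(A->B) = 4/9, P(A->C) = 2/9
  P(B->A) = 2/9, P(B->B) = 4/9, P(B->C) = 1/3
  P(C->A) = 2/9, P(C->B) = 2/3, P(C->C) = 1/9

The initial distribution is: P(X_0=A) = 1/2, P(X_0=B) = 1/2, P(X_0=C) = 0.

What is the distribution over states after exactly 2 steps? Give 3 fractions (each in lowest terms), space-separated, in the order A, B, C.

Propagating the distribution step by step (d_{t+1} = d_t * P):
d_0 = (A=1/2, B=1/2, C=0)
  d_1[A] = 1/2*1/3 + 1/2*2/9 + 0*2/9 = 5/18
  d_1[B] = 1/2*4/9 + 1/2*4/9 + 0*2/3 = 4/9
  d_1[C] = 1/2*2/9 + 1/2*1/3 + 0*1/9 = 5/18
d_1 = (A=5/18, B=4/9, C=5/18)
  d_2[A] = 5/18*1/3 + 4/9*2/9 + 5/18*2/9 = 41/162
  d_2[B] = 5/18*4/9 + 4/9*4/9 + 5/18*2/3 = 41/81
  d_2[C] = 5/18*2/9 + 4/9*1/3 + 5/18*1/9 = 13/54
d_2 = (A=41/162, B=41/81, C=13/54)

Answer: 41/162 41/81 13/54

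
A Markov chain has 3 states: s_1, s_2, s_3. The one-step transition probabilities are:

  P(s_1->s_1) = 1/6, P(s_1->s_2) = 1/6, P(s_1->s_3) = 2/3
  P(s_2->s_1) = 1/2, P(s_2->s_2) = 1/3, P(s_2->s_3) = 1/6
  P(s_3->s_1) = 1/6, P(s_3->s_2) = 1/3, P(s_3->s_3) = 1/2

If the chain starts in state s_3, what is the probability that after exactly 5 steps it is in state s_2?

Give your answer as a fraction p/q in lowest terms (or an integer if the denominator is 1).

Answer: 563/1944

Derivation:
Computing P^5 by repeated multiplication:
P^1 =
  s_1: [1/6, 1/6, 2/3]
  s_2: [1/2, 1/3, 1/6]
  s_3: [1/6, 1/3, 1/2]
P^2 =
  s_1: [2/9, 11/36, 17/36]
  s_2: [5/18, 1/4, 17/36]
  s_3: [5/18, 11/36, 5/12]
P^3 =
  s_1: [29/108, 8/27, 47/108]
  s_2: [1/4, 31/108, 25/54]
  s_3: [29/108, 31/108, 4/9]
P^4 =
  s_1: [43/162, 187/648, 289/648]
  s_2: [85/324, 7/24, 289/648]
  s_3: [85/324, 187/648, 97/216]
P^5 =
  s_1: [511/1944, 281/972, 871/1944]
  s_2: [19/72, 563/1944, 217/486]
  s_3: [511/1944, 563/1944, 145/324]

(P^5)[s_3 -> s_2] = 563/1944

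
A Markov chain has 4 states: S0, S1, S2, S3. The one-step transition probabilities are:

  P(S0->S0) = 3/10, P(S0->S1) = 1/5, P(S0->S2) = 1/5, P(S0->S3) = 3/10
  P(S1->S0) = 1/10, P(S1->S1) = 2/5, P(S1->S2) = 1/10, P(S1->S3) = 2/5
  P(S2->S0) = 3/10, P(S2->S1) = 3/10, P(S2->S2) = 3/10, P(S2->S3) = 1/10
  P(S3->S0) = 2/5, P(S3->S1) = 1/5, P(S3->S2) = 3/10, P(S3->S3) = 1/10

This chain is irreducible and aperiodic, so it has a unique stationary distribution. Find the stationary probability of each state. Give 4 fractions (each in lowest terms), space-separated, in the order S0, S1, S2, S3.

Answer: 239/891 247/891 194/891 211/891

Derivation:
The stationary distribution satisfies pi = pi * P, i.e.:
  pi_S0 = 3/10*pi_S0 + 1/10*pi_S1 + 3/10*pi_S2 + 2/5*pi_S3
  pi_S1 = 1/5*pi_S0 + 2/5*pi_S1 + 3/10*pi_S2 + 1/5*pi_S3
  pi_S2 = 1/5*pi_S0 + 1/10*pi_S1 + 3/10*pi_S2 + 3/10*pi_S3
  pi_S3 = 3/10*pi_S0 + 2/5*pi_S1 + 1/10*pi_S2 + 1/10*pi_S3
with normalization: pi_S0 + pi_S1 + pi_S2 + pi_S3 = 1.

Using the first 3 balance equations plus normalization, the linear system A*pi = b is:
  [-7/10, 1/10, 3/10, 2/5] . pi = 0
  [1/5, -3/5, 3/10, 1/5] . pi = 0
  [1/5, 1/10, -7/10, 3/10] . pi = 0
  [1, 1, 1, 1] . pi = 1

Solving yields:
  pi_S0 = 239/891
  pi_S1 = 247/891
  pi_S2 = 194/891
  pi_S3 = 211/891

Verification (pi * P):
  239/891*3/10 + 247/891*1/10 + 194/891*3/10 + 211/891*2/5 = 239/891 = pi_S0  (ok)
  239/891*1/5 + 247/891*2/5 + 194/891*3/10 + 211/891*1/5 = 247/891 = pi_S1  (ok)
  239/891*1/5 + 247/891*1/10 + 194/891*3/10 + 211/891*3/10 = 194/891 = pi_S2  (ok)
  239/891*3/10 + 247/891*2/5 + 194/891*1/10 + 211/891*1/10 = 211/891 = pi_S3  (ok)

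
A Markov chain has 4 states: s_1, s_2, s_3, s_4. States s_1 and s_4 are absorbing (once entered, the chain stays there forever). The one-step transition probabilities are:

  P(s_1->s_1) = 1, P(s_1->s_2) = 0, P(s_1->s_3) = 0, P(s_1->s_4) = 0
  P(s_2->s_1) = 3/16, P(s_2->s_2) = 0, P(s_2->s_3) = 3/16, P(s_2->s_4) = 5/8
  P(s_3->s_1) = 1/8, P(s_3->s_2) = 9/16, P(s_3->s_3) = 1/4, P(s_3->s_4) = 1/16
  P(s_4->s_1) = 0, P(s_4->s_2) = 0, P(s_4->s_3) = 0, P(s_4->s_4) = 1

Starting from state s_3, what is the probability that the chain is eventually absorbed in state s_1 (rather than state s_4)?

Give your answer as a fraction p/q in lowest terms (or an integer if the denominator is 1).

Let a_i = P(absorbed in s_1 | start in state i).
Boundary conditions: a_s_1 = 1, a_s_4 = 0.
For each transient state i, a_i = sum_j P(i->j) * a_j:
  a_s_2 = 3/16*a_s_1 + 0*a_s_2 + 3/16*a_s_3 + 5/8*a_s_4
  a_s_3 = 1/8*a_s_1 + 9/16*a_s_2 + 1/4*a_s_3 + 1/16*a_s_4

Substituting a_s_1 = 1 and a_s_4 = 0, rearrange to (I - Q) a = r where r[i] = P(i -> s_1):
  [1, -3/16] . (a_s_2, a_s_3) = 3/16
  [-9/16, 3/4] . (a_s_2, a_s_3) = 1/8

Solving yields:
  a_s_2 = 14/55
  a_s_3 = 59/165

Starting state is s_3, so the absorption probability is a_s_3 = 59/165.

Answer: 59/165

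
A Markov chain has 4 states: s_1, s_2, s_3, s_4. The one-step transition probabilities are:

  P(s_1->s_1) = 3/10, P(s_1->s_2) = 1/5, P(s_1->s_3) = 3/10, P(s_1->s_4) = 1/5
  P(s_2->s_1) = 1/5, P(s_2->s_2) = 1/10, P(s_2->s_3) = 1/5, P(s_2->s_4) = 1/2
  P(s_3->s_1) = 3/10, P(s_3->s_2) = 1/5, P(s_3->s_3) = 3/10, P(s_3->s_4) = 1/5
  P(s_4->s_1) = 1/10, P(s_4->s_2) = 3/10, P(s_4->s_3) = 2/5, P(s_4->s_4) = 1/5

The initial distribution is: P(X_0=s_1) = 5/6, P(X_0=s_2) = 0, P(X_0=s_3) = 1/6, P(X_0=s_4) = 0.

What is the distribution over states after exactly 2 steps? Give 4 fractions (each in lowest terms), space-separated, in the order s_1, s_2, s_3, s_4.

Propagating the distribution step by step (d_{t+1} = d_t * P):
d_0 = (s_1=5/6, s_2=0, s_3=1/6, s_4=0)
  d_1[s_1] = 5/6*3/10 + 0*1/5 + 1/6*3/10 + 0*1/10 = 3/10
  d_1[s_2] = 5/6*1/5 + 0*1/10 + 1/6*1/5 + 0*3/10 = 1/5
  d_1[s_3] = 5/6*3/10 + 0*1/5 + 1/6*3/10 + 0*2/5 = 3/10
  d_1[s_4] = 5/6*1/5 + 0*1/2 + 1/6*1/5 + 0*1/5 = 1/5
d_1 = (s_1=3/10, s_2=1/5, s_3=3/10, s_4=1/5)
  d_2[s_1] = 3/10*3/10 + 1/5*1/5 + 3/10*3/10 + 1/5*1/10 = 6/25
  d_2[s_2] = 3/10*1/5 + 1/5*1/10 + 3/10*1/5 + 1/5*3/10 = 1/5
  d_2[s_3] = 3/10*3/10 + 1/5*1/5 + 3/10*3/10 + 1/5*2/5 = 3/10
  d_2[s_4] = 3/10*1/5 + 1/5*1/2 + 3/10*1/5 + 1/5*1/5 = 13/50
d_2 = (s_1=6/25, s_2=1/5, s_3=3/10, s_4=13/50)

Answer: 6/25 1/5 3/10 13/50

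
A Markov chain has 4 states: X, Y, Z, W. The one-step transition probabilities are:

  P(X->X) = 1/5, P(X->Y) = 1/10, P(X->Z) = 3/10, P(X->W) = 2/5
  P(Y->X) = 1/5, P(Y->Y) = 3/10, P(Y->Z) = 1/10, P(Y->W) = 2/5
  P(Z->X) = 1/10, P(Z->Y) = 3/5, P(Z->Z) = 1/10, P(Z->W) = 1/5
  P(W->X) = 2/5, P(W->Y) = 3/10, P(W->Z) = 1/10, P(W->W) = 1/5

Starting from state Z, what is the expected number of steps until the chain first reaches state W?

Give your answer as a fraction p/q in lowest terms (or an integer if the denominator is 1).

Let h_i = expected steps to first reach W from state i.
Boundary: h_W = 0.
First-step equations for the other states:
  h_X = 1 + 1/5*h_X + 1/10*h_Y + 3/10*h_Z + 2/5*h_W
  h_Y = 1 + 1/5*h_X + 3/10*h_Y + 1/10*h_Z + 2/5*h_W
  h_Z = 1 + 1/10*h_X + 3/5*h_Y + 1/10*h_Z + 1/5*h_W

Substituting h_W = 0 and rearranging gives the linear system (I - Q) h = 1:
  [4/5, -1/10, -3/10] . (h_X, h_Y, h_Z) = 1
  [-1/5, 7/10, -1/10] . (h_X, h_Y, h_Z) = 1
  [-1/10, -3/5, 9/10] . (h_X, h_Y, h_Z) = 1

Solving yields:
  h_X = 53/19
  h_Y = 51/19
  h_Z = 61/19

Starting state is Z, so the expected hitting time is h_Z = 61/19.

Answer: 61/19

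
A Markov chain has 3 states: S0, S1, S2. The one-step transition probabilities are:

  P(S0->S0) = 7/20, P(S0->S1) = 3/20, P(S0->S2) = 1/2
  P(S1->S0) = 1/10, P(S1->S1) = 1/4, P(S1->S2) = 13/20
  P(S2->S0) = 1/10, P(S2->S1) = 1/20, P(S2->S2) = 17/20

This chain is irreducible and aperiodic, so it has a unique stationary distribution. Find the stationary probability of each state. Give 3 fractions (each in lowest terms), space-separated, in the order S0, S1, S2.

Answer: 2/15 19/240 63/80

Derivation:
The stationary distribution satisfies pi = pi * P, i.e.:
  pi_S0 = 7/20*pi_S0 + 1/10*pi_S1 + 1/10*pi_S2
  pi_S1 = 3/20*pi_S0 + 1/4*pi_S1 + 1/20*pi_S2
  pi_S2 = 1/2*pi_S0 + 13/20*pi_S1 + 17/20*pi_S2
with normalization: pi_S0 + pi_S1 + pi_S2 = 1.

Using the first 2 balance equations plus normalization, the linear system A*pi = b is:
  [-13/20, 1/10, 1/10] . pi = 0
  [3/20, -3/4, 1/20] . pi = 0
  [1, 1, 1] . pi = 1

Solving yields:
  pi_S0 = 2/15
  pi_S1 = 19/240
  pi_S2 = 63/80

Verification (pi * P):
  2/15*7/20 + 19/240*1/10 + 63/80*1/10 = 2/15 = pi_S0  (ok)
  2/15*3/20 + 19/240*1/4 + 63/80*1/20 = 19/240 = pi_S1  (ok)
  2/15*1/2 + 19/240*13/20 + 63/80*17/20 = 63/80 = pi_S2  (ok)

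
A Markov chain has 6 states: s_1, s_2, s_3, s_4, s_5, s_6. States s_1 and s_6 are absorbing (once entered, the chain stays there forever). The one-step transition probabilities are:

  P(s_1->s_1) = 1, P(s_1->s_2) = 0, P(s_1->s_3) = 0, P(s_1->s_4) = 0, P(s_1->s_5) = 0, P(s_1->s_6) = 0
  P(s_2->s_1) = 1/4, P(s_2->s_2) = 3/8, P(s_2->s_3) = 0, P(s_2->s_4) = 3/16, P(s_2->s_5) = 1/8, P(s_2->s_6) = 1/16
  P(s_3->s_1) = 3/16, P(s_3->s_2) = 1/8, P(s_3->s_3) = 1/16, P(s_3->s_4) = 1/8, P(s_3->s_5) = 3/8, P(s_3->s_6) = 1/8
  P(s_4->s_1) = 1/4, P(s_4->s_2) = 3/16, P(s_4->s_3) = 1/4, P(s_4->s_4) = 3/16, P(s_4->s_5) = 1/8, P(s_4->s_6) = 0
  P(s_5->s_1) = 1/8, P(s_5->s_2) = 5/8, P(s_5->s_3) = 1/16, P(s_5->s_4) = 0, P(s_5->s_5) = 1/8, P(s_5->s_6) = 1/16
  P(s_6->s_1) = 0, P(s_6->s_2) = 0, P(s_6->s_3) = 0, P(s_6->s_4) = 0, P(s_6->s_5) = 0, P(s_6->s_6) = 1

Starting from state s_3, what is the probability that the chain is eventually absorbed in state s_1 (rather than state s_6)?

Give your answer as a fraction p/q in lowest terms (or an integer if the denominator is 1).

Let a_i = P(absorbed in s_1 | start in state i).
Boundary conditions: a_s_1 = 1, a_s_6 = 0.
For each transient state i, a_i = sum_j P(i->j) * a_j:
  a_s_2 = 1/4*a_s_1 + 3/8*a_s_2 + 0*a_s_3 + 3/16*a_s_4 + 1/8*a_s_5 + 1/16*a_s_6
  a_s_3 = 3/16*a_s_1 + 1/8*a_s_2 + 1/16*a_s_3 + 1/8*a_s_4 + 3/8*a_s_5 + 1/8*a_s_6
  a_s_4 = 1/4*a_s_1 + 3/16*a_s_2 + 1/4*a_s_3 + 3/16*a_s_4 + 1/8*a_s_5 + 0*a_s_6
  a_s_5 = 1/8*a_s_1 + 5/8*a_s_2 + 1/16*a_s_3 + 0*a_s_4 + 1/8*a_s_5 + 1/16*a_s_6

Substituting a_s_1 = 1 and a_s_6 = 0, rearrange to (I - Q) a = r where r[i] = P(i -> s_1):
  [5/8, 0, -3/16, -1/8] . (a_s_2, a_s_3, a_s_4, a_s_5) = 1/4
  [-1/8, 15/16, -1/8, -3/8] . (a_s_2, a_s_3, a_s_4, a_s_5) = 3/16
  [-3/16, -1/4, 13/16, -1/8] . (a_s_2, a_s_3, a_s_4, a_s_5) = 1/4
  [-5/8, -1/16, 0, 7/8] . (a_s_2, a_s_3, a_s_4, a_s_5) = 1/8

Solving yields:
  a_s_2 = 255/317
  a_s_3 = 921/1268
  a_s_4 = 1059/1268
  a_s_5 = 1951/2536

Starting state is s_3, so the absorption probability is a_s_3 = 921/1268.

Answer: 921/1268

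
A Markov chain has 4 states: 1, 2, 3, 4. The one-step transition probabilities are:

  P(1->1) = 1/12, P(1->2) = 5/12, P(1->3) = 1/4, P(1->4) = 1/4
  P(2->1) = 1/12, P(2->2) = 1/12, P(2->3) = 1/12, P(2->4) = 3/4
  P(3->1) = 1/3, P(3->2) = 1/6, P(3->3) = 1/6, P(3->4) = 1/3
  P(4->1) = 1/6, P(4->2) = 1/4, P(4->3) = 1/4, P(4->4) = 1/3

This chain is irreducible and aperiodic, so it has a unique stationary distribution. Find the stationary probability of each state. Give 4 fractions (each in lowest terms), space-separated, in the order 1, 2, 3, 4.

The stationary distribution satisfies pi = pi * P, i.e.:
  pi_1 = 1/12*pi_1 + 1/12*pi_2 + 1/3*pi_3 + 1/6*pi_4
  pi_2 = 5/12*pi_1 + 1/12*pi_2 + 1/6*pi_3 + 1/4*pi_4
  pi_3 = 1/4*pi_1 + 1/12*pi_2 + 1/6*pi_3 + 1/4*pi_4
  pi_4 = 1/4*pi_1 + 3/4*pi_2 + 1/3*pi_3 + 1/3*pi_4
with normalization: pi_1 + pi_2 + pi_3 + pi_4 = 1.

Using the first 3 balance equations plus normalization, the linear system A*pi = b is:
  [-11/12, 1/12, 1/3, 1/6] . pi = 0
  [5/12, -11/12, 1/6, 1/4] . pi = 0
  [1/4, 1/12, -5/6, 1/4] . pi = 0
  [1, 1, 1, 1] . pi = 1

Solving yields:
  pi_1 = 198/1187
  pi_2 = 266/1187
  pi_3 = 233/1187
  pi_4 = 490/1187

Verification (pi * P):
  198/1187*1/12 + 266/1187*1/12 + 233/1187*1/3 + 490/1187*1/6 = 198/1187 = pi_1  (ok)
  198/1187*5/12 + 266/1187*1/12 + 233/1187*1/6 + 490/1187*1/4 = 266/1187 = pi_2  (ok)
  198/1187*1/4 + 266/1187*1/12 + 233/1187*1/6 + 490/1187*1/4 = 233/1187 = pi_3  (ok)
  198/1187*1/4 + 266/1187*3/4 + 233/1187*1/3 + 490/1187*1/3 = 490/1187 = pi_4  (ok)

Answer: 198/1187 266/1187 233/1187 490/1187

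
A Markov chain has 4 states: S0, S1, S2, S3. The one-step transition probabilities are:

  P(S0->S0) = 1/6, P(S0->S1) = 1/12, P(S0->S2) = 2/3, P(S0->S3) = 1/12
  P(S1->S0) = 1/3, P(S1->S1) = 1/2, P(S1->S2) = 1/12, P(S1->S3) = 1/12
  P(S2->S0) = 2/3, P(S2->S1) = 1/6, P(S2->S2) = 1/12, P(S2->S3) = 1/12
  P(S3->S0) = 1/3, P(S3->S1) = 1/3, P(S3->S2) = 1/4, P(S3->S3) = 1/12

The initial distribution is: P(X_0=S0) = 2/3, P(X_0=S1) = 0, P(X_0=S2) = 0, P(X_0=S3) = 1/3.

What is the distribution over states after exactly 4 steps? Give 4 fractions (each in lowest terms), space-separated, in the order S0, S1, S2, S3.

Propagating the distribution step by step (d_{t+1} = d_t * P):
d_0 = (S0=2/3, S1=0, S2=0, S3=1/3)
  d_1[S0] = 2/3*1/6 + 0*1/3 + 0*2/3 + 1/3*1/3 = 2/9
  d_1[S1] = 2/3*1/12 + 0*1/2 + 0*1/6 + 1/3*1/3 = 1/6
  d_1[S2] = 2/3*2/3 + 0*1/12 + 0*1/12 + 1/3*1/4 = 19/36
  d_1[S3] = 2/3*1/12 + 0*1/12 + 0*1/12 + 1/3*1/12 = 1/12
d_1 = (S0=2/9, S1=1/6, S2=19/36, S3=1/12)
  d_2[S0] = 2/9*1/6 + 1/6*1/3 + 19/36*2/3 + 1/12*1/3 = 17/36
  d_2[S1] = 2/9*1/12 + 1/6*1/2 + 19/36*1/6 + 1/12*1/3 = 47/216
  d_2[S2] = 2/9*2/3 + 1/6*1/12 + 19/36*1/12 + 1/12*1/4 = 49/216
  d_2[S3] = 2/9*1/12 + 1/6*1/12 + 19/36*1/12 + 1/12*1/12 = 1/12
d_2 = (S0=17/36, S1=47/216, S2=49/216, S3=1/12)
  d_3[S0] = 17/36*1/6 + 47/216*1/3 + 49/216*2/3 + 1/12*1/3 = 107/324
  d_3[S1] = 17/36*1/12 + 47/216*1/2 + 49/216*1/6 + 1/12*1/3 = 277/1296
  d_3[S2] = 17/36*2/3 + 47/216*1/12 + 49/216*1/12 + 1/12*1/4 = 161/432
  d_3[S3] = 17/36*1/12 + 47/216*1/12 + 49/216*1/12 + 1/12*1/12 = 1/12
d_3 = (S0=107/324, S1=277/1296, S2=161/432, S3=1/12)
  d_4[S0] = 107/324*1/6 + 277/1296*1/3 + 161/432*2/3 + 1/12*1/3 = 1565/3888
  d_4[S1] = 107/324*1/12 + 277/1296*1/2 + 161/432*1/6 + 1/12*1/3 = 109/486
  d_4[S2] = 107/324*2/3 + 277/1296*1/12 + 161/432*1/12 + 1/12*1/4 = 1127/3888
  d_4[S3] = 107/324*1/12 + 277/1296*1/12 + 161/432*1/12 + 1/12*1/12 = 1/12
d_4 = (S0=1565/3888, S1=109/486, S2=1127/3888, S3=1/12)

Answer: 1565/3888 109/486 1127/3888 1/12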